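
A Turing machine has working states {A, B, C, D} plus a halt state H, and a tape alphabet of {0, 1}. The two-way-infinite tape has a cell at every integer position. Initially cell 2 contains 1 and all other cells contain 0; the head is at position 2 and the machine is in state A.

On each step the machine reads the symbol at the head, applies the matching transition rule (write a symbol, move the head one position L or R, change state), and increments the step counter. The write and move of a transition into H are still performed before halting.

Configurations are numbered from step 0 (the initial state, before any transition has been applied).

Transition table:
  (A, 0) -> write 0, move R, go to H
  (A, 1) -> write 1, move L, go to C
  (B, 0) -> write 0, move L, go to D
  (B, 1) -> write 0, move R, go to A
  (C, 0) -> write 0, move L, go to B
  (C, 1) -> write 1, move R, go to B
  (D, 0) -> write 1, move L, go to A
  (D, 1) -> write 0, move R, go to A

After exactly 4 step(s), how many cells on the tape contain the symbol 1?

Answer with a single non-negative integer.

Step 1: in state A at pos 2, read 1 -> (A,1)->write 1,move L,goto C. Now: state=C, head=1, tape[0..3]=0010 (head:  ^)
Step 2: in state C at pos 1, read 0 -> (C,0)->write 0,move L,goto B. Now: state=B, head=0, tape[-1..3]=00010 (head:  ^)
Step 3: in state B at pos 0, read 0 -> (B,0)->write 0,move L,goto D. Now: state=D, head=-1, tape[-2..3]=000010 (head:  ^)
Step 4: in state D at pos -1, read 0 -> (D,0)->write 1,move L,goto A. Now: state=A, head=-2, tape[-3..3]=0010010 (head:  ^)
Cells containing 1 after step 4: {-1, 2} -> 2 cell(s)

Answer: 2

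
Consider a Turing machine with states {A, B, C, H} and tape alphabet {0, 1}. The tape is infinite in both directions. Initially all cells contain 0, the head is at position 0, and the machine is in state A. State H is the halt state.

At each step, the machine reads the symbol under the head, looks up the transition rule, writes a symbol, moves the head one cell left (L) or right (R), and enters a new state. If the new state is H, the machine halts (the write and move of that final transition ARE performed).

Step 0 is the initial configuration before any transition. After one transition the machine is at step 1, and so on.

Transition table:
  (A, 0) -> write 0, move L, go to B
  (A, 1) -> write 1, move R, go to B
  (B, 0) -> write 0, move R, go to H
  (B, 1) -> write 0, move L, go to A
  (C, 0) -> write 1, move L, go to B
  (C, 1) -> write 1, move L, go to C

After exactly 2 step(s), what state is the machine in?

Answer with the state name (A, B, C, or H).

Answer: H

Derivation:
Step 1: in state A at pos 0, read 0 -> (A,0)->write 0,move L,goto B. Now: state=B, head=-1, tape[-2..1]=0000 (head:  ^)
Step 2: in state B at pos -1, read 0 -> (B,0)->write 0,move R,goto H. Now: state=H, head=0, tape[-2..1]=0000 (head:   ^)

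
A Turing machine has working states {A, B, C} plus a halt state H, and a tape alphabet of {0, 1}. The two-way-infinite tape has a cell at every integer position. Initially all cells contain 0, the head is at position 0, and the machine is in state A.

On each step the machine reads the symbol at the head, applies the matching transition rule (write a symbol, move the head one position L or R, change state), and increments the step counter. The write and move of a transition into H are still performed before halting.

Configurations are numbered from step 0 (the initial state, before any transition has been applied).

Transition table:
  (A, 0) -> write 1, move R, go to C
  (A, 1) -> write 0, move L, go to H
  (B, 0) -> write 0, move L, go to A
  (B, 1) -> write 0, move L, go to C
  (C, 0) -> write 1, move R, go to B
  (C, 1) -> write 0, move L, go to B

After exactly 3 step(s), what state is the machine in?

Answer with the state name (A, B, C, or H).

Answer: A

Derivation:
Step 1: in state A at pos 0, read 0 -> (A,0)->write 1,move R,goto C. Now: state=C, head=1, tape[-1..2]=0100 (head:   ^)
Step 2: in state C at pos 1, read 0 -> (C,0)->write 1,move R,goto B. Now: state=B, head=2, tape[-1..3]=01100 (head:    ^)
Step 3: in state B at pos 2, read 0 -> (B,0)->write 0,move L,goto A. Now: state=A, head=1, tape[-1..3]=01100 (head:   ^)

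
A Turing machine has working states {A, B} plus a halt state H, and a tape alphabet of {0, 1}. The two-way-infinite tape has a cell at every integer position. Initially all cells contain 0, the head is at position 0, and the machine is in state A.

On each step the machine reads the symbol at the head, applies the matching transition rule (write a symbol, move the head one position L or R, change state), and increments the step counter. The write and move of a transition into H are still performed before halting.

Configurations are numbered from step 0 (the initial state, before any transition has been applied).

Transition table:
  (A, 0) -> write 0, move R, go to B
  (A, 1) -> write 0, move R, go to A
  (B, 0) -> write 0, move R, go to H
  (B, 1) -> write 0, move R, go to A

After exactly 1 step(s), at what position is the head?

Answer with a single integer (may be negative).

Step 1: in state A at pos 0, read 0 -> (A,0)->write 0,move R,goto B. Now: state=B, head=1, tape[-1..2]=0000 (head:   ^)

Answer: 1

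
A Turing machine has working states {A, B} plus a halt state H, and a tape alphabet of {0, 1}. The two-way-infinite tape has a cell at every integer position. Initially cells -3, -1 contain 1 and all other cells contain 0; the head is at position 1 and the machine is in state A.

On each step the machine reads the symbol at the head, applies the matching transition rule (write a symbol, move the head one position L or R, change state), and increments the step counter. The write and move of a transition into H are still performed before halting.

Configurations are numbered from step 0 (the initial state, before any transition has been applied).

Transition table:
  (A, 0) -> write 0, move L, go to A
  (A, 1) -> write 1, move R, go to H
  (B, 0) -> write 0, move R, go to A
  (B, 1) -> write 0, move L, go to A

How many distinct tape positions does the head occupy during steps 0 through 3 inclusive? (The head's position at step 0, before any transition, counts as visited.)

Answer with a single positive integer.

Step 1: in state A at pos 1, read 0 -> (A,0)->write 0,move L,goto A. Now: state=A, head=0, tape[-4..2]=0101000 (head:     ^)
Step 2: in state A at pos 0, read 0 -> (A,0)->write 0,move L,goto A. Now: state=A, head=-1, tape[-4..2]=0101000 (head:    ^)
Step 3: in state A at pos -1, read 1 -> (A,1)->write 1,move R,goto H. Now: state=H, head=0, tape[-4..2]=0101000 (head:     ^)
Head positions at steps 0..3: starting at 1, distinct positions visited = {-1, 0, 1} -> 3 position(s)

Answer: 3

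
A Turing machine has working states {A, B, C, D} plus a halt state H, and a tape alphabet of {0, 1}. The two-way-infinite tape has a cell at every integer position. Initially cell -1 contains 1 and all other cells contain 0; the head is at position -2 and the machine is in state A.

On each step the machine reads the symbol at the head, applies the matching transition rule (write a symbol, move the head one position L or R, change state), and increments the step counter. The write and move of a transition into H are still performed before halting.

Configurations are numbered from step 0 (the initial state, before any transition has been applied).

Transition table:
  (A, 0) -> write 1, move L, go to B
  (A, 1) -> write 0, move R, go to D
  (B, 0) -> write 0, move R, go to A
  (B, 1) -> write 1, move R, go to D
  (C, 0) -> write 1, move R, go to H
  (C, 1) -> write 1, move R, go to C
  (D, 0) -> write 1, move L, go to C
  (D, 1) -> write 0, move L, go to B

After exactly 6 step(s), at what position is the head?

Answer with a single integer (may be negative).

Step 1: in state A at pos -2, read 0 -> (A,0)->write 1,move L,goto B. Now: state=B, head=-3, tape[-4..0]=00110 (head:  ^)
Step 2: in state B at pos -3, read 0 -> (B,0)->write 0,move R,goto A. Now: state=A, head=-2, tape[-4..0]=00110 (head:   ^)
Step 3: in state A at pos -2, read 1 -> (A,1)->write 0,move R,goto D. Now: state=D, head=-1, tape[-4..0]=00010 (head:    ^)
Step 4: in state D at pos -1, read 1 -> (D,1)->write 0,move L,goto B. Now: state=B, head=-2, tape[-4..0]=00000 (head:   ^)
Step 5: in state B at pos -2, read 0 -> (B,0)->write 0,move R,goto A. Now: state=A, head=-1, tape[-4..0]=00000 (head:    ^)
Step 6: in state A at pos -1, read 0 -> (A,0)->write 1,move L,goto B. Now: state=B, head=-2, tape[-4..0]=00010 (head:   ^)

Answer: -2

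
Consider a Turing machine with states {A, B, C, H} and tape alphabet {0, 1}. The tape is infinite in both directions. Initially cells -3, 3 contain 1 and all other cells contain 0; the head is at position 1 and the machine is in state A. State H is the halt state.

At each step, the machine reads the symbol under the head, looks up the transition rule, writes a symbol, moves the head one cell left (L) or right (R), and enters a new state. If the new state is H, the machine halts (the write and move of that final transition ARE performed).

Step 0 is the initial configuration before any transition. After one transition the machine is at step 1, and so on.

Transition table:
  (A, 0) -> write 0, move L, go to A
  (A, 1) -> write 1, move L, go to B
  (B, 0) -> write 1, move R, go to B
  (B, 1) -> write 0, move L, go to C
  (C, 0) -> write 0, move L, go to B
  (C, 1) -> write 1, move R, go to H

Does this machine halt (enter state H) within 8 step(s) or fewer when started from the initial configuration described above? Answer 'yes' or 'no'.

Step 1: in state A at pos 1, read 0 -> (A,0)->write 0,move L,goto A. Now: state=A, head=0, tape[-4..4]=010000010 (head:     ^)
Step 2: in state A at pos 0, read 0 -> (A,0)->write 0,move L,goto A. Now: state=A, head=-1, tape[-4..4]=010000010 (head:    ^)
Step 3: in state A at pos -1, read 0 -> (A,0)->write 0,move L,goto A. Now: state=A, head=-2, tape[-4..4]=010000010 (head:   ^)
Step 4: in state A at pos -2, read 0 -> (A,0)->write 0,move L,goto A. Now: state=A, head=-3, tape[-4..4]=010000010 (head:  ^)
Step 5: in state A at pos -3, read 1 -> (A,1)->write 1,move L,goto B. Now: state=B, head=-4, tape[-5..4]=0010000010 (head:  ^)
Step 6: in state B at pos -4, read 0 -> (B,0)->write 1,move R,goto B. Now: state=B, head=-3, tape[-5..4]=0110000010 (head:   ^)
Step 7: in state B at pos -3, read 1 -> (B,1)->write 0,move L,goto C. Now: state=C, head=-4, tape[-5..4]=0100000010 (head:  ^)
Step 8: in state C at pos -4, read 1 -> (C,1)->write 1,move R,goto H. Now: state=H, head=-3, tape[-5..4]=0100000010 (head:   ^)
State H reached at step 8; 8 <= 8 -> yes

Answer: yes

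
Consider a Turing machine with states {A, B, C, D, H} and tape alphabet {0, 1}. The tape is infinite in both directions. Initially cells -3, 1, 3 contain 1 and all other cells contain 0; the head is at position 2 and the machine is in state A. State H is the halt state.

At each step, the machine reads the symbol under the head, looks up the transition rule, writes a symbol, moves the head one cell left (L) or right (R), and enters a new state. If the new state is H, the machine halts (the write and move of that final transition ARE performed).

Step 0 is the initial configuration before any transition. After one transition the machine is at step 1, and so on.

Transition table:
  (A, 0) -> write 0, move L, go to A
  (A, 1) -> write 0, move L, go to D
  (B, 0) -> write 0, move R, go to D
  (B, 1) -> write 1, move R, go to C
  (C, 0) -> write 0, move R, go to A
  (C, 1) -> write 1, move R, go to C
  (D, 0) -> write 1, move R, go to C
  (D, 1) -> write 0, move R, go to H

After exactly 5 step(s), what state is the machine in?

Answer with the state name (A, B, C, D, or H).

Answer: A

Derivation:
Step 1: in state A at pos 2, read 0 -> (A,0)->write 0,move L,goto A. Now: state=A, head=1, tape[-4..4]=010001010 (head:      ^)
Step 2: in state A at pos 1, read 1 -> (A,1)->write 0,move L,goto D. Now: state=D, head=0, tape[-4..4]=010000010 (head:     ^)
Step 3: in state D at pos 0, read 0 -> (D,0)->write 1,move R,goto C. Now: state=C, head=1, tape[-4..4]=010010010 (head:      ^)
Step 4: in state C at pos 1, read 0 -> (C,0)->write 0,move R,goto A. Now: state=A, head=2, tape[-4..4]=010010010 (head:       ^)
Step 5: in state A at pos 2, read 0 -> (A,0)->write 0,move L,goto A. Now: state=A, head=1, tape[-4..4]=010010010 (head:      ^)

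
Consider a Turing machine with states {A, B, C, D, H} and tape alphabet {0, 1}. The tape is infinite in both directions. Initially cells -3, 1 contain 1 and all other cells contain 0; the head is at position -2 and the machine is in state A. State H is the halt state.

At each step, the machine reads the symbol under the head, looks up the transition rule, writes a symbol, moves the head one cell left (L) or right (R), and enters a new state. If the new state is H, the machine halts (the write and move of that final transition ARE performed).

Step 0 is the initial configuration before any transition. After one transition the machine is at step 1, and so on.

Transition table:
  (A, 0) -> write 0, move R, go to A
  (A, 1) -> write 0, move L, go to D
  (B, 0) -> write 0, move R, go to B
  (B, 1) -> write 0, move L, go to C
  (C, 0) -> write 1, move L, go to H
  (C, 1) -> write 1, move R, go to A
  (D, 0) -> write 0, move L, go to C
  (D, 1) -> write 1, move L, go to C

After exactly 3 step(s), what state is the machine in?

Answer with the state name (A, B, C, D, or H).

Answer: A

Derivation:
Step 1: in state A at pos -2, read 0 -> (A,0)->write 0,move R,goto A. Now: state=A, head=-1, tape[-4..2]=0100010 (head:    ^)
Step 2: in state A at pos -1, read 0 -> (A,0)->write 0,move R,goto A. Now: state=A, head=0, tape[-4..2]=0100010 (head:     ^)
Step 3: in state A at pos 0, read 0 -> (A,0)->write 0,move R,goto A. Now: state=A, head=1, tape[-4..2]=0100010 (head:      ^)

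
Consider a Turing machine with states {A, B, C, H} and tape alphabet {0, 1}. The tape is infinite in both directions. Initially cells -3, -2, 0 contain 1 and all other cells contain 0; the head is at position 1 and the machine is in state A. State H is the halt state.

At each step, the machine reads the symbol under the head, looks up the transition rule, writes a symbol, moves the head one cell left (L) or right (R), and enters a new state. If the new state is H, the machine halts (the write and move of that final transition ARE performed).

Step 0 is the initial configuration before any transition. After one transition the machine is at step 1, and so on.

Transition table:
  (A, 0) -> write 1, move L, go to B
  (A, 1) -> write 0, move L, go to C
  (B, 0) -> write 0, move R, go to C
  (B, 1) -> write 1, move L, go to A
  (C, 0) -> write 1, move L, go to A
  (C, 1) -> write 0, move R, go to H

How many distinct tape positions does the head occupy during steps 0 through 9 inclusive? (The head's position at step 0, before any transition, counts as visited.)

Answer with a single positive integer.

Answer: 8

Derivation:
Step 1: in state A at pos 1, read 0 -> (A,0)->write 1,move L,goto B. Now: state=B, head=0, tape[-4..2]=0110110 (head:     ^)
Step 2: in state B at pos 0, read 1 -> (B,1)->write 1,move L,goto A. Now: state=A, head=-1, tape[-4..2]=0110110 (head:    ^)
Step 3: in state A at pos -1, read 0 -> (A,0)->write 1,move L,goto B. Now: state=B, head=-2, tape[-4..2]=0111110 (head:   ^)
Step 4: in state B at pos -2, read 1 -> (B,1)->write 1,move L,goto A. Now: state=A, head=-3, tape[-4..2]=0111110 (head:  ^)
Step 5: in state A at pos -3, read 1 -> (A,1)->write 0,move L,goto C. Now: state=C, head=-4, tape[-5..2]=00011110 (head:  ^)
Step 6: in state C at pos -4, read 0 -> (C,0)->write 1,move L,goto A. Now: state=A, head=-5, tape[-6..2]=001011110 (head:  ^)
Step 7: in state A at pos -5, read 0 -> (A,0)->write 1,move L,goto B. Now: state=B, head=-6, tape[-7..2]=0011011110 (head:  ^)
Step 8: in state B at pos -6, read 0 -> (B,0)->write 0,move R,goto C. Now: state=C, head=-5, tape[-7..2]=0011011110 (head:   ^)
Step 9: in state C at pos -5, read 1 -> (C,1)->write 0,move R,goto H. Now: state=H, head=-4, tape[-7..2]=0001011110 (head:    ^)
Head positions at steps 0..9: starting at 1, distinct positions visited = {-6, -5, -4, -3, -2, -1, 0, 1} -> 8 position(s)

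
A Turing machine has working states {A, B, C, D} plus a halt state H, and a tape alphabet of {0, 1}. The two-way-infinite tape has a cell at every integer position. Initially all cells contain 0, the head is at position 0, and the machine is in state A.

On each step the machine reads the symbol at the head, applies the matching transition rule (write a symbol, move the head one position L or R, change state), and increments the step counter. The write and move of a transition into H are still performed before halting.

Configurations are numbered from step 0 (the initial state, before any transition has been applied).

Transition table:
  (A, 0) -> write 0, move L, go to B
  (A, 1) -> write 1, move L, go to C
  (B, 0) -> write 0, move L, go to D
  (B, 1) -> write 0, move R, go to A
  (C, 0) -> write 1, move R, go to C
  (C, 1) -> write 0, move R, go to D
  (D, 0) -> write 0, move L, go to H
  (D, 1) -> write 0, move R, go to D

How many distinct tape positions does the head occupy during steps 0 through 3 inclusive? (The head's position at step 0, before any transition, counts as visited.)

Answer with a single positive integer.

Answer: 4

Derivation:
Step 1: in state A at pos 0, read 0 -> (A,0)->write 0,move L,goto B. Now: state=B, head=-1, tape[-2..1]=0000 (head:  ^)
Step 2: in state B at pos -1, read 0 -> (B,0)->write 0,move L,goto D. Now: state=D, head=-2, tape[-3..1]=00000 (head:  ^)
Step 3: in state D at pos -2, read 0 -> (D,0)->write 0,move L,goto H. Now: state=H, head=-3, tape[-4..1]=000000 (head:  ^)
Head positions at steps 0..3: starting at 0, distinct positions visited = {-3, -2, -1, 0} -> 4 position(s)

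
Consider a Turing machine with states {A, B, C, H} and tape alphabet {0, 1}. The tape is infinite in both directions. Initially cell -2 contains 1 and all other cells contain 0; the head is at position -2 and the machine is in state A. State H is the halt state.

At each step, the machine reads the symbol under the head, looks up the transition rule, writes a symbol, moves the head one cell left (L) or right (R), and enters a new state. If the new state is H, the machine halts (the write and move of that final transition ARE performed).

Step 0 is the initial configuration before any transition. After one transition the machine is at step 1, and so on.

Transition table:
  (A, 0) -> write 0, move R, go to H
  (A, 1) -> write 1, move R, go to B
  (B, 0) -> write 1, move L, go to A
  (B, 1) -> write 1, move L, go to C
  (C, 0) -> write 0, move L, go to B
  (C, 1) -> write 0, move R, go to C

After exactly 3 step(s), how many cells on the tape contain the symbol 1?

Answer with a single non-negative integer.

Answer: 2

Derivation:
Step 1: in state A at pos -2, read 1 -> (A,1)->write 1,move R,goto B. Now: state=B, head=-1, tape[-3..0]=0100 (head:   ^)
Step 2: in state B at pos -1, read 0 -> (B,0)->write 1,move L,goto A. Now: state=A, head=-2, tape[-3..0]=0110 (head:  ^)
Step 3: in state A at pos -2, read 1 -> (A,1)->write 1,move R,goto B. Now: state=B, head=-1, tape[-3..0]=0110 (head:   ^)
Cells containing 1 after step 3: {-2, -1} -> 2 cell(s)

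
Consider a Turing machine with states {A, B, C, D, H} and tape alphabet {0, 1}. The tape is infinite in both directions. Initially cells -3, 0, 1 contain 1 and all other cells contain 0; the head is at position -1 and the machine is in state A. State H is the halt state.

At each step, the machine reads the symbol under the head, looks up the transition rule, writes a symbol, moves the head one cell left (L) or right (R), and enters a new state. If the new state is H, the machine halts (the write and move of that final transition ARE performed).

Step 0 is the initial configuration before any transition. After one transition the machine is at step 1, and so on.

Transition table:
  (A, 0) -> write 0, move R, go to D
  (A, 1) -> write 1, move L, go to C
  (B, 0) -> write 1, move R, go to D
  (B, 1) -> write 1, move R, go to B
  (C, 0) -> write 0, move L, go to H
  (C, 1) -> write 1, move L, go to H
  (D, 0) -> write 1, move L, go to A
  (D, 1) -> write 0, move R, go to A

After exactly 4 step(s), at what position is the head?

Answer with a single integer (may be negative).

Step 1: in state A at pos -1, read 0 -> (A,0)->write 0,move R,goto D. Now: state=D, head=0, tape[-4..2]=0100110 (head:     ^)
Step 2: in state D at pos 0, read 1 -> (D,1)->write 0,move R,goto A. Now: state=A, head=1, tape[-4..2]=0100010 (head:      ^)
Step 3: in state A at pos 1, read 1 -> (A,1)->write 1,move L,goto C. Now: state=C, head=0, tape[-4..2]=0100010 (head:     ^)
Step 4: in state C at pos 0, read 0 -> (C,0)->write 0,move L,goto H. Now: state=H, head=-1, tape[-4..2]=0100010 (head:    ^)

Answer: -1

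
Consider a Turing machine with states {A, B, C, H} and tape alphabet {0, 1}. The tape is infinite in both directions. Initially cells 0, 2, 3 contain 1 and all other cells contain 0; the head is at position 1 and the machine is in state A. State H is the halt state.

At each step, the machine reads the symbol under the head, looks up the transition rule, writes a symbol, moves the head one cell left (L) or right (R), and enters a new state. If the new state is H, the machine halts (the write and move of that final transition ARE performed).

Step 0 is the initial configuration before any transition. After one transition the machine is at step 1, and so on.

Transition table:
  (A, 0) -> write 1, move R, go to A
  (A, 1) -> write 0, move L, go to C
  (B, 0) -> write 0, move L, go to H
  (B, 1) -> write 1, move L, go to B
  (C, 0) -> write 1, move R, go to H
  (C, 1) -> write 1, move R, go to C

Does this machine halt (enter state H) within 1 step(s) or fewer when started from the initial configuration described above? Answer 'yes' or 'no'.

Step 1: in state A at pos 1, read 0 -> (A,0)->write 1,move R,goto A. Now: state=A, head=2, tape[-1..4]=011110 (head:    ^)
After 1 step(s): state = A (not H) -> not halted within 1 -> no

Answer: no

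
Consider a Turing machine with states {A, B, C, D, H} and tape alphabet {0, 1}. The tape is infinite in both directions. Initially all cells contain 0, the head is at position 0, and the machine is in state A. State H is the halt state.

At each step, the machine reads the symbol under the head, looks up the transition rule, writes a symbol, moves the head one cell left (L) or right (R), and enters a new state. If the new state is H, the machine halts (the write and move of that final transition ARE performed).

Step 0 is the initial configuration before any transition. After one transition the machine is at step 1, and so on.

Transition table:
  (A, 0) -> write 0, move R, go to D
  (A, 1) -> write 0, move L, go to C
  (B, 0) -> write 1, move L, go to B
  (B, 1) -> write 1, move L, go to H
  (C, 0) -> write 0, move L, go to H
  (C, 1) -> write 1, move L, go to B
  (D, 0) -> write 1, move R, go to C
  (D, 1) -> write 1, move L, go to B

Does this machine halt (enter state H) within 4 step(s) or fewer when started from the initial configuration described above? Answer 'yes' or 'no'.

Step 1: in state A at pos 0, read 0 -> (A,0)->write 0,move R,goto D. Now: state=D, head=1, tape[-1..2]=0000 (head:   ^)
Step 2: in state D at pos 1, read 0 -> (D,0)->write 1,move R,goto C. Now: state=C, head=2, tape[-1..3]=00100 (head:    ^)
Step 3: in state C at pos 2, read 0 -> (C,0)->write 0,move L,goto H. Now: state=H, head=1, tape[-1..3]=00100 (head:   ^)
State H reached at step 3; 3 <= 4 -> yes

Answer: yes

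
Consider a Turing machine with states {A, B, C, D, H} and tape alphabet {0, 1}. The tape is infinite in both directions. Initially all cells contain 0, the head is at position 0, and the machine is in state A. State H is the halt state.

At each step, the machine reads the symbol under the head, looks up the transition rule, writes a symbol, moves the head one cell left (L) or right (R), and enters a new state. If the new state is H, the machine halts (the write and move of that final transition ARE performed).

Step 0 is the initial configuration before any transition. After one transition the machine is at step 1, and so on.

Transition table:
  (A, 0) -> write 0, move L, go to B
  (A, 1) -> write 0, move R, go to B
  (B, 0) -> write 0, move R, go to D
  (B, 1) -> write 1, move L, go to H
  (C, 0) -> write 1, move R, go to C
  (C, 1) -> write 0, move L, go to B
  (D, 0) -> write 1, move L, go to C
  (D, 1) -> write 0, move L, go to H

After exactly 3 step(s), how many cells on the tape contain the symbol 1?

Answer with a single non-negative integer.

Step 1: in state A at pos 0, read 0 -> (A,0)->write 0,move L,goto B. Now: state=B, head=-1, tape[-2..1]=0000 (head:  ^)
Step 2: in state B at pos -1, read 0 -> (B,0)->write 0,move R,goto D. Now: state=D, head=0, tape[-2..1]=0000 (head:   ^)
Step 3: in state D at pos 0, read 0 -> (D,0)->write 1,move L,goto C. Now: state=C, head=-1, tape[-2..1]=0010 (head:  ^)
Cells containing 1 after step 3: {0} -> 1 cell(s)

Answer: 1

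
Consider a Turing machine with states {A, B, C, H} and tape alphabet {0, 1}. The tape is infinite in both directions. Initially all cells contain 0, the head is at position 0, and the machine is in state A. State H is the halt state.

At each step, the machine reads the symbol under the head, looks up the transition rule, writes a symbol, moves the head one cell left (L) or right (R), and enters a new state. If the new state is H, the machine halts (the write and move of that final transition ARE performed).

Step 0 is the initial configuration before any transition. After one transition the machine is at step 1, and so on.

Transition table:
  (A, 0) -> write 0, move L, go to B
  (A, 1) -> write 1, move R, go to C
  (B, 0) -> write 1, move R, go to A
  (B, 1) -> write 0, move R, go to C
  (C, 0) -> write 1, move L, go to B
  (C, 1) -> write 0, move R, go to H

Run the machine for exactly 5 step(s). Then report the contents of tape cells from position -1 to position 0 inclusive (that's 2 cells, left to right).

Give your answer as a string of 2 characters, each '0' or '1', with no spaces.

Step 1: in state A at pos 0, read 0 -> (A,0)->write 0,move L,goto B. Now: state=B, head=-1, tape[-2..1]=0000 (head:  ^)
Step 2: in state B at pos -1, read 0 -> (B,0)->write 1,move R,goto A. Now: state=A, head=0, tape[-2..1]=0100 (head:   ^)
Step 3: in state A at pos 0, read 0 -> (A,0)->write 0,move L,goto B. Now: state=B, head=-1, tape[-2..1]=0100 (head:  ^)
Step 4: in state B at pos -1, read 1 -> (B,1)->write 0,move R,goto C. Now: state=C, head=0, tape[-2..1]=0000 (head:   ^)
Step 5: in state C at pos 0, read 0 -> (C,0)->write 1,move L,goto B. Now: state=B, head=-1, tape[-2..1]=0010 (head:  ^)

Answer: 01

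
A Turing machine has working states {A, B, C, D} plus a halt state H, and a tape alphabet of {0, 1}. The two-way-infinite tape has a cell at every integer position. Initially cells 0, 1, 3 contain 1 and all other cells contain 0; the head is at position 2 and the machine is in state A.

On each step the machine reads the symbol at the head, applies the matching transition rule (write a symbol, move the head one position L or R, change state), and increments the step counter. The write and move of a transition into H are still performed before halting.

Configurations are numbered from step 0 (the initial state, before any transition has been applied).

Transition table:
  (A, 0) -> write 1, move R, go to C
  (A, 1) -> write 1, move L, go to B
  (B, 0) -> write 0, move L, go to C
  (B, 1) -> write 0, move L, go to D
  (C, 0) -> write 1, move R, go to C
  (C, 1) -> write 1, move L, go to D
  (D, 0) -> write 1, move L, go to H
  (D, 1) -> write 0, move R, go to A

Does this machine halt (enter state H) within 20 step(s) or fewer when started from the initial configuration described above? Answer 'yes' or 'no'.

Step 1: in state A at pos 2, read 0 -> (A,0)->write 1,move R,goto C. Now: state=C, head=3, tape[-1..4]=011110 (head:     ^)
Step 2: in state C at pos 3, read 1 -> (C,1)->write 1,move L,goto D. Now: state=D, head=2, tape[-1..4]=011110 (head:    ^)
Step 3: in state D at pos 2, read 1 -> (D,1)->write 0,move R,goto A. Now: state=A, head=3, tape[-1..4]=011010 (head:     ^)
Step 4: in state A at pos 3, read 1 -> (A,1)->write 1,move L,goto B. Now: state=B, head=2, tape[-1..4]=011010 (head:    ^)
Step 5: in state B at pos 2, read 0 -> (B,0)->write 0,move L,goto C. Now: state=C, head=1, tape[-1..4]=011010 (head:   ^)
Step 6: in state C at pos 1, read 1 -> (C,1)->write 1,move L,goto D. Now: state=D, head=0, tape[-1..4]=011010 (head:  ^)
Step 7: in state D at pos 0, read 1 -> (D,1)->write 0,move R,goto A. Now: state=A, head=1, tape[-1..4]=001010 (head:   ^)
Step 8: in state A at pos 1, read 1 -> (A,1)->write 1,move L,goto B. Now: state=B, head=0, tape[-1..4]=001010 (head:  ^)
Step 9: in state B at pos 0, read 0 -> (B,0)->write 0,move L,goto C. Now: state=C, head=-1, tape[-2..4]=0001010 (head:  ^)
Step 10: in state C at pos -1, read 0 -> (C,0)->write 1,move R,goto C. Now: state=C, head=0, tape[-2..4]=0101010 (head:   ^)
Step 11: in state C at pos 0, read 0 -> (C,0)->write 1,move R,goto C. Now: state=C, head=1, tape[-2..4]=0111010 (head:    ^)
Step 12: in state C at pos 1, read 1 -> (C,1)->write 1,move L,goto D. Now: state=D, head=0, tape[-2..4]=0111010 (head:   ^)
Step 13: in state D at pos 0, read 1 -> (D,1)->write 0,move R,goto A. Now: state=A, head=1, tape[-2..4]=0101010 (head:    ^)
Step 14: in state A at pos 1, read 1 -> (A,1)->write 1,move L,goto B. Now: state=B, head=0, tape[-2..4]=0101010 (head:   ^)
Step 15: in state B at pos 0, read 0 -> (B,0)->write 0,move L,goto C. Now: state=C, head=-1, tape[-2..4]=0101010 (head:  ^)
Step 16: in state C at pos -1, read 1 -> (C,1)->write 1,move L,goto D. Now: state=D, head=-2, tape[-3..4]=00101010 (head:  ^)
Step 17: in state D at pos -2, read 0 -> (D,0)->write 1,move L,goto H. Now: state=H, head=-3, tape[-4..4]=001101010 (head:  ^)
State H reached at step 17; 17 <= 20 -> yes

Answer: yes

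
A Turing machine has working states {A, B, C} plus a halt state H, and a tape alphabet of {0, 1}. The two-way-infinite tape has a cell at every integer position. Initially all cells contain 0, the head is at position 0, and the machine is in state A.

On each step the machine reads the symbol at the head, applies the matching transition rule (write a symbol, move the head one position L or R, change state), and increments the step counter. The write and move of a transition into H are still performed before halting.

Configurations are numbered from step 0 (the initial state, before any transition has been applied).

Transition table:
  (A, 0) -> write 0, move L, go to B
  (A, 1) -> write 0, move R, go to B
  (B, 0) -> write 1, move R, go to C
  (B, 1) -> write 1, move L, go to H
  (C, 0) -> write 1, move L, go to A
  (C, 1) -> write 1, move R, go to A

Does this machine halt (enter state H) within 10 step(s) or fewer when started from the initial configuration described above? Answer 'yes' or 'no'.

Step 1: in state A at pos 0, read 0 -> (A,0)->write 0,move L,goto B. Now: state=B, head=-1, tape[-2..1]=0000 (head:  ^)
Step 2: in state B at pos -1, read 0 -> (B,0)->write 1,move R,goto C. Now: state=C, head=0, tape[-2..1]=0100 (head:   ^)
Step 3: in state C at pos 0, read 0 -> (C,0)->write 1,move L,goto A. Now: state=A, head=-1, tape[-2..1]=0110 (head:  ^)
Step 4: in state A at pos -1, read 1 -> (A,1)->write 0,move R,goto B. Now: state=B, head=0, tape[-2..1]=0010 (head:   ^)
Step 5: in state B at pos 0, read 1 -> (B,1)->write 1,move L,goto H. Now: state=H, head=-1, tape[-2..1]=0010 (head:  ^)
State H reached at step 5; 5 <= 10 -> yes

Answer: yes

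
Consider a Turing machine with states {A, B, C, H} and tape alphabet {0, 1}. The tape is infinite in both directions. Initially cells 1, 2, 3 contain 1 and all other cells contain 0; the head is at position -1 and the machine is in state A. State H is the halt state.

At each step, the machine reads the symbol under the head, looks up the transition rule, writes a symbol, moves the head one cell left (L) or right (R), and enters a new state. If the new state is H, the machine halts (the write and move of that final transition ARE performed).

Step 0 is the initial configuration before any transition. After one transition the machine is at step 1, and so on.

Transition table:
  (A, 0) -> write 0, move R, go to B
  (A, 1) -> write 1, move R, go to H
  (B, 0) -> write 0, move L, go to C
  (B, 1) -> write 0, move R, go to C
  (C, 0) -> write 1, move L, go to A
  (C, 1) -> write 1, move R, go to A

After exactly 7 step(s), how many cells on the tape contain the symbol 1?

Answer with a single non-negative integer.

Answer: 4

Derivation:
Step 1: in state A at pos -1, read 0 -> (A,0)->write 0,move R,goto B. Now: state=B, head=0, tape[-2..4]=0001110 (head:   ^)
Step 2: in state B at pos 0, read 0 -> (B,0)->write 0,move L,goto C. Now: state=C, head=-1, tape[-2..4]=0001110 (head:  ^)
Step 3: in state C at pos -1, read 0 -> (C,0)->write 1,move L,goto A. Now: state=A, head=-2, tape[-3..4]=00101110 (head:  ^)
Step 4: in state A at pos -2, read 0 -> (A,0)->write 0,move R,goto B. Now: state=B, head=-1, tape[-3..4]=00101110 (head:   ^)
Step 5: in state B at pos -1, read 1 -> (B,1)->write 0,move R,goto C. Now: state=C, head=0, tape[-3..4]=00001110 (head:    ^)
Step 6: in state C at pos 0, read 0 -> (C,0)->write 1,move L,goto A. Now: state=A, head=-1, tape[-3..4]=00011110 (head:   ^)
Step 7: in state A at pos -1, read 0 -> (A,0)->write 0,move R,goto B. Now: state=B, head=0, tape[-3..4]=00011110 (head:    ^)
Cells containing 1 after step 7: {0, 1, 2, 3} -> 4 cell(s)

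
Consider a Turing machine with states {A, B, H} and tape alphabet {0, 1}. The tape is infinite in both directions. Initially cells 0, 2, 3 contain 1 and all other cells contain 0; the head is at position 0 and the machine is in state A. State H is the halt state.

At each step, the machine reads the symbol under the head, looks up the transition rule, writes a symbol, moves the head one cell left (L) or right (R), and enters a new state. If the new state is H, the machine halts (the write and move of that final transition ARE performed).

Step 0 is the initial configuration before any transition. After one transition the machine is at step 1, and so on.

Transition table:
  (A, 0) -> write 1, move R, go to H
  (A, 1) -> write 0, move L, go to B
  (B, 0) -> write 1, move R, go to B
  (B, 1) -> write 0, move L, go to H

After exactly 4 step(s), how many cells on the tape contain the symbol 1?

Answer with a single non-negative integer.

Step 1: in state A at pos 0, read 1 -> (A,1)->write 0,move L,goto B. Now: state=B, head=-1, tape[-2..4]=0000110 (head:  ^)
Step 2: in state B at pos -1, read 0 -> (B,0)->write 1,move R,goto B. Now: state=B, head=0, tape[-2..4]=0100110 (head:   ^)
Step 3: in state B at pos 0, read 0 -> (B,0)->write 1,move R,goto B. Now: state=B, head=1, tape[-2..4]=0110110 (head:    ^)
Step 4: in state B at pos 1, read 0 -> (B,0)->write 1,move R,goto B. Now: state=B, head=2, tape[-2..4]=0111110 (head:     ^)
Cells containing 1 after step 4: {-1, 0, 1, 2, 3} -> 5 cell(s)

Answer: 5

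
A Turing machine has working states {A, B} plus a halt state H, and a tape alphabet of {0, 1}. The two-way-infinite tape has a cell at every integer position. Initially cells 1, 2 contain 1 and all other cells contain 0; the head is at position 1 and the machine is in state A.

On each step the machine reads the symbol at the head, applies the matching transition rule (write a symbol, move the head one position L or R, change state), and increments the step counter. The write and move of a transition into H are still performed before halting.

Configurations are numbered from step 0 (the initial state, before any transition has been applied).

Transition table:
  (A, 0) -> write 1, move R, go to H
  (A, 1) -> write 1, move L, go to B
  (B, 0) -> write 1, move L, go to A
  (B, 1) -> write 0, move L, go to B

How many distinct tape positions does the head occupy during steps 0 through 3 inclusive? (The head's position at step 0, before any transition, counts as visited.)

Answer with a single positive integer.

Answer: 3

Derivation:
Step 1: in state A at pos 1, read 1 -> (A,1)->write 1,move L,goto B. Now: state=B, head=0, tape[-1..3]=00110 (head:  ^)
Step 2: in state B at pos 0, read 0 -> (B,0)->write 1,move L,goto A. Now: state=A, head=-1, tape[-2..3]=001110 (head:  ^)
Step 3: in state A at pos -1, read 0 -> (A,0)->write 1,move R,goto H. Now: state=H, head=0, tape[-2..3]=011110 (head:   ^)
Head positions at steps 0..3: starting at 1, distinct positions visited = {-1, 0, 1} -> 3 position(s)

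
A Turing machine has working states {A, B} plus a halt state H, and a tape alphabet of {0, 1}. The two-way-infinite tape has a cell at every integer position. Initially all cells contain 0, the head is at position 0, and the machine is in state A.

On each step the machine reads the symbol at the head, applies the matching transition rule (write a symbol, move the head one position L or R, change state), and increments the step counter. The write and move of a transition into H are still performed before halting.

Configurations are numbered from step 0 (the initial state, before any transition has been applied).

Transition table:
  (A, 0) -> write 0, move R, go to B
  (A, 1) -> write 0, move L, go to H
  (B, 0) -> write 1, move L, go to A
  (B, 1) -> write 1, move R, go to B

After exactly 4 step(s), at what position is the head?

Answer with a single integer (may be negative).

Answer: 2

Derivation:
Step 1: in state A at pos 0, read 0 -> (A,0)->write 0,move R,goto B. Now: state=B, head=1, tape[-1..2]=0000 (head:   ^)
Step 2: in state B at pos 1, read 0 -> (B,0)->write 1,move L,goto A. Now: state=A, head=0, tape[-1..2]=0010 (head:  ^)
Step 3: in state A at pos 0, read 0 -> (A,0)->write 0,move R,goto B. Now: state=B, head=1, tape[-1..2]=0010 (head:   ^)
Step 4: in state B at pos 1, read 1 -> (B,1)->write 1,move R,goto B. Now: state=B, head=2, tape[-1..3]=00100 (head:    ^)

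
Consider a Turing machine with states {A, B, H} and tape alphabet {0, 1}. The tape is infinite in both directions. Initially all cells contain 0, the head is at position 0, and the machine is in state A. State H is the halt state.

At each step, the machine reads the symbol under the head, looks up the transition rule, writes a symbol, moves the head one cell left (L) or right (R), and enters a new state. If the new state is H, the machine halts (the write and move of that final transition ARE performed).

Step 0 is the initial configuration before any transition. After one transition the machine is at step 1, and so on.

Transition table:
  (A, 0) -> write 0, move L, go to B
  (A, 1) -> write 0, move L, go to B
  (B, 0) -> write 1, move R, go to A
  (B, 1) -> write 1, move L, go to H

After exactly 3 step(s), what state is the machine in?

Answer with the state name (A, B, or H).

Answer: B

Derivation:
Step 1: in state A at pos 0, read 0 -> (A,0)->write 0,move L,goto B. Now: state=B, head=-1, tape[-2..1]=0000 (head:  ^)
Step 2: in state B at pos -1, read 0 -> (B,0)->write 1,move R,goto A. Now: state=A, head=0, tape[-2..1]=0100 (head:   ^)
Step 3: in state A at pos 0, read 0 -> (A,0)->write 0,move L,goto B. Now: state=B, head=-1, tape[-2..1]=0100 (head:  ^)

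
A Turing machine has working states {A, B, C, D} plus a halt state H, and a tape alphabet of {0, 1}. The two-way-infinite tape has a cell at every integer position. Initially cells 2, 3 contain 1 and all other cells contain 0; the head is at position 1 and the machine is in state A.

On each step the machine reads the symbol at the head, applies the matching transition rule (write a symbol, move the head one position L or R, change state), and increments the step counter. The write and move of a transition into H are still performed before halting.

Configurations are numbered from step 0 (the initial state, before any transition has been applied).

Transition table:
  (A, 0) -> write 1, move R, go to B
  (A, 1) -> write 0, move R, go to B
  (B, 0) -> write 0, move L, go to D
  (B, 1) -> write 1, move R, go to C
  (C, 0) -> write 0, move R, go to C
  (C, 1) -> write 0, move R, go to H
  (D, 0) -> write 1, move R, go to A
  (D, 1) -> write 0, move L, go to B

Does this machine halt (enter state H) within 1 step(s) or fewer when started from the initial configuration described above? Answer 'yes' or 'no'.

Step 1: in state A at pos 1, read 0 -> (A,0)->write 1,move R,goto B. Now: state=B, head=2, tape[0..4]=01110 (head:   ^)
After 1 step(s): state = B (not H) -> not halted within 1 -> no

Answer: no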